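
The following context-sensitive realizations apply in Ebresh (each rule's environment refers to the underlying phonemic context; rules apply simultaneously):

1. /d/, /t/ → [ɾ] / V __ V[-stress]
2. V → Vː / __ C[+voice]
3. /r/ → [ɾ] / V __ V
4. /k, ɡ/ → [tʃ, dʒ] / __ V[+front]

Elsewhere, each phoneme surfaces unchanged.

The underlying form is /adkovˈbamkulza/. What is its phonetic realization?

/a/ (word-initial): before a voiced consonant, so rule 2 applies → [aː].
/d/ (between /a/ and /k/) is in the target of rule 1 but the environment (between a vowel and a following unstressed vowel) is not met → [d].
/k/ — between /d/ and /o/; rule 4 does not apply here → [k].
Rule 2 applies to /o/ (between /k/ and /v/: before a voiced consonant) → [oː].
/v/ stays [v].
/b/ stays [b].
Rule 2 applies to /a/ (between /b/ and /m/: before a voiced consonant) → [aː].
/m/ stays [m].
/k/ (between /m/ and /u/) is in the target of rule 4 but the environment (before a front vowel) is not met → [k].
Rule 2 applies to /u/ (between /k/ and /l/: before a voiced consonant) → [uː].
/l/ (between /u/ and /z/) is unaffected → [l].
/z/ (between /l/ and /a/): no rule targets it → [z].
/a/ (word-final): rule 2 targets it, but not before a voiced consonant → unchanged [a].

[aːdkoːvˈbaːmkuːlza]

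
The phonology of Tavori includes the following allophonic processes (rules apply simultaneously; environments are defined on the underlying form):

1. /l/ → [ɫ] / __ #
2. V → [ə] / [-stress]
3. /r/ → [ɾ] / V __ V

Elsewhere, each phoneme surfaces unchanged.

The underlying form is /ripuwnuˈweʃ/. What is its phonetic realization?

[rəpəwnəˈweʃ]

/r/ (word-initial): rule 3 targets it, but not between two vowels → unchanged [r].
/i/ meets the environment for rule 2 (in an unstressed syllable) → [ə].
/p/ (between /i/ and /u/): no rule targets it → [p].
/u/ meets the environment for rule 2 (in an unstressed syllable) → [ə].
/w/ (between /u/ and /n/): no rule targets it → [w].
/n/ (between /w/ and /u/) is unaffected → [n].
/u/ (between /n/ and /w/) occurs in an unstressed syllable → [ə] by rule 2.
/w/ — not in any rule's target class → [w].
/e/ (between /w/ and /ʃ/) fails the environment for rule 2, so it stays [e].
/ʃ/ (word-final) is unaffected → [ʃ].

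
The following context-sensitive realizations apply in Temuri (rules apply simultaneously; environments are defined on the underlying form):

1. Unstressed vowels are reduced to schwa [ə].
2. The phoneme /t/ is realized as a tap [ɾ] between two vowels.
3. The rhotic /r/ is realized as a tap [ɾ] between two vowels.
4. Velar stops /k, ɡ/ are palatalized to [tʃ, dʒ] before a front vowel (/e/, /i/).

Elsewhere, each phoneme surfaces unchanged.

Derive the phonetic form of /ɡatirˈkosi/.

[ɡəɾərˈkosə]

/ɡ/ (word-initial) fails the environment for rule 4, so it stays [ɡ].
/a/ — between /ɡ/ and /t/, in an unstressed syllable — surfaces as [ə] (rule 1).
/t/ (between /a/ and /i/) occurs between two vowels → [ɾ] by rule 2.
/i/ — between /t/ and /r/, in an unstressed syllable — surfaces as [ə] (rule 1).
/r/ — between /i/ and /k/; rule 3 does not apply here → [r].
/k/ — between /r/ and /o/; rule 4 does not apply here → [k].
/o/ (between /k/ and /s/): rule 1 targets it, but not in an unstressed syllable → unchanged [o].
/s/ (between /o/ and /i/) is unaffected → [s].
/i/ — word-final, in an unstressed syllable — surfaces as [ə] (rule 1).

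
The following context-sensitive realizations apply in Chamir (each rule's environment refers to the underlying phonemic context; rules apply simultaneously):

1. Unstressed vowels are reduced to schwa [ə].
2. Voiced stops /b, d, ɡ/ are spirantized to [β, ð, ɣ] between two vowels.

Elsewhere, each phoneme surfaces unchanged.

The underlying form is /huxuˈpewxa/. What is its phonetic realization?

/u/ meets the environment for rule 1 (in an unstressed syllable) → [ə].
/u/ meets the environment for rule 1 (in an unstressed syllable) → [ə].
/e/ — between /p/ and /w/; rule 1 does not apply here → [e].
/a/ — word-final, in an unstressed syllable — surfaces as [ə] (rule 1).

[həxəˈpewxə]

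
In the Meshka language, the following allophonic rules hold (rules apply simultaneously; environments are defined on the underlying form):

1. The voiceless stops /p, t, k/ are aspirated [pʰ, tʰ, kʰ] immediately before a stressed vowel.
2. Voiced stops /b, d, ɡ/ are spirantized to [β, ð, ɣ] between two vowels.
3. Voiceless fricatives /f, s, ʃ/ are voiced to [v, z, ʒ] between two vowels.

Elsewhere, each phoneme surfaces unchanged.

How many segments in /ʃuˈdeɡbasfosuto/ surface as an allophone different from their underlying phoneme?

Segments that undergo a rule: /d/ → [ð] (rule 2); /s/ → [z] (rule 3).
All other segments surface unchanged.

2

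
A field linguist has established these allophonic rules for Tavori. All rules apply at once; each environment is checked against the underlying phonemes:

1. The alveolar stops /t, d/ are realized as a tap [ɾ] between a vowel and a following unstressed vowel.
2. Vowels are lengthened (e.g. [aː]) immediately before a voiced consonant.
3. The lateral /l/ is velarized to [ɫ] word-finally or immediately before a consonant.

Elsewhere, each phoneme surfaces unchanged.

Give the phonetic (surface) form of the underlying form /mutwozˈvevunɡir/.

[mutwoːzˈveːvuːnɡiːr]

/m/ (word-initial) is unaffected → [m].
/u/ (between /m/ and /t/) is in the target of rule 2 but the environment (before a voiced consonant) is not met → [u].
/t/ — between /u/ and /w/; rule 1 does not apply here → [t].
/w/ (between /t/ and /o/): no rule targets it → [w].
/o/ — between /w/ and /z/, before a voiced consonant — surfaces as [oː] (rule 2).
/z/ (between /o/ and /v/): no rule targets it → [z].
/v/ stays [v].
/e/ (between /v/ and /v/) occurs before a voiced consonant → [eː] by rule 2.
/v/ stays [v].
/u/ meets the environment for rule 2 (before a voiced consonant) → [uː].
/n/ — not in any rule's target class → [n].
/ɡ/ (between /n/ and /i/): no rule targets it → [ɡ].
/i/ meets the environment for rule 2 (before a voiced consonant) → [iː].
/r/ (word-final) is unaffected → [r].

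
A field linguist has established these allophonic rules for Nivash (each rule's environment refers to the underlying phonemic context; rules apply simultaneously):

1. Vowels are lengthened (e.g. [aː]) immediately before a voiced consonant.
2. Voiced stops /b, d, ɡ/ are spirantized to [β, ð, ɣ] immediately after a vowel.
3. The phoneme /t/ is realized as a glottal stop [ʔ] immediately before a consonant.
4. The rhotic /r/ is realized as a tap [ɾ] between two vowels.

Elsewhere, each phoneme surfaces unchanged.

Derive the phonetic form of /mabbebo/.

/m/ (word-initial): no rule targets it → [m].
/a/ (between /m/ and /b/): before a voiced consonant, so rule 1 applies → [aː].
Rule 2 applies to /b/ (between /a/ and /b/: immediately after a vowel) → [β].
/b/ (between /b/ and /e/) fails the environment for rule 2, so it stays [b].
Rule 1 applies to /e/ (between /b/ and /b/: before a voiced consonant) → [eː].
/b/ (between /e/ and /o/) occurs immediately after a vowel → [β] by rule 2.
/o/ (word-final): rule 1 targets it, but not before a voiced consonant → unchanged [o].

[maːβbeːβo]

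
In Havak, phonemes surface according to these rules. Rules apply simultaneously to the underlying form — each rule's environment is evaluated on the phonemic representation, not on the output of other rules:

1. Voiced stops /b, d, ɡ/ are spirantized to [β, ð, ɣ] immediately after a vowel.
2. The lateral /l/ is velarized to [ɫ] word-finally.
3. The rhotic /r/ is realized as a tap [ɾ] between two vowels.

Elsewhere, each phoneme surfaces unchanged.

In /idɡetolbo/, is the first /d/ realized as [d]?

No

/d/ (between /i/ and /ɡ/): immediately after a vowel, so rule 1 applies → [ð].
The actual realization is [ð], not [d].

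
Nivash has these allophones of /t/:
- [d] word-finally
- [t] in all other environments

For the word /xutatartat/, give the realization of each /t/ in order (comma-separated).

Occurrence 1 (position 3): no conditioning environment matches → elsewhere allophone [t].
Occurrence 2 (position 5): no conditioning environment matches → elsewhere allophone [t].
Occurrence 3 (position 8): no conditioning environment matches → elsewhere allophone [t].
Occurrence 4 (position 10): word-finally → [d].

[t], [t], [t], [d]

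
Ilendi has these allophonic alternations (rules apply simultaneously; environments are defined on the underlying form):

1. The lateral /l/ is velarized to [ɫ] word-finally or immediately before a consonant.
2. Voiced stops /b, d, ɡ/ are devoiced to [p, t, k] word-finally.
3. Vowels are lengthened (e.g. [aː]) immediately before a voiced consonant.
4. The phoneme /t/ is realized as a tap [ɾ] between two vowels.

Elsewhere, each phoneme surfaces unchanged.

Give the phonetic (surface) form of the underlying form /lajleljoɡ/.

[laːjleːɫjoːk]

/l/ (word-initial) is in the target of rule 1 but the environment (word-finally or immediately before a consonant) is not met → [l].
/a/ meets the environment for rule 3 (before a voiced consonant) → [aː].
/j/ (between /a/ and /l/): no rule targets it → [j].
/l/ (between /j/ and /e/) is in the target of rule 1 but the environment (word-finally or immediately before a consonant) is not met → [l].
/e/ meets the environment for rule 3 (before a voiced consonant) → [eː].
/l/ — between /e/ and /j/, word-finally or immediately before a consonant — surfaces as [ɫ] (rule 1).
/j/ — not in any rule's target class → [j].
/o/ (between /j/ and /ɡ/) occurs before a voiced consonant → [oː] by rule 3.
/ɡ/ — word-final, word-finally — surfaces as [k] (rule 2).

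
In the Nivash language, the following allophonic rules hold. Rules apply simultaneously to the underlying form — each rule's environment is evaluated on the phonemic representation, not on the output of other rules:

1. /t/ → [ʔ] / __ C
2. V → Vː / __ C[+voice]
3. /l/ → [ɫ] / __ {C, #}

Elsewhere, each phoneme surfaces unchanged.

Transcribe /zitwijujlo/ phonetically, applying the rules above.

/z/ (word-initial): no rule targets it → [z].
/i/ (between /z/ and /t/) fails the environment for rule 2, so it stays [i].
/t/ — between /i/ and /w/, immediately before a consonant — surfaces as [ʔ] (rule 1).
/w/ — not in any rule's target class → [w].
Rule 2 applies to /i/ (between /w/ and /j/: before a voiced consonant) → [iː].
/j/ (between /i/ and /u/) is unaffected → [j].
/u/ meets the environment for rule 2 (before a voiced consonant) → [uː].
/j/ — not in any rule's target class → [j].
/l/ (between /j/ and /o/) fails the environment for rule 3, so it stays [l].
/o/ (word-final): rule 2 targets it, but not before a voiced consonant → unchanged [o].

[ziʔwiːjuːjlo]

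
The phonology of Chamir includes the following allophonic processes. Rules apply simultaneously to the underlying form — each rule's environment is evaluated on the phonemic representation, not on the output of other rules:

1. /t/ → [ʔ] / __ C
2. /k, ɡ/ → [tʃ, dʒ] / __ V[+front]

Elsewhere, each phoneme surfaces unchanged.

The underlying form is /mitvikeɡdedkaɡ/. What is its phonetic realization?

[miʔvitʃeɡdedkaɡ]

/m/ (word-initial) is unaffected → [m].
/i/ (between /m/ and /t/): no rule targets it → [i].
/t/ — between /i/ and /v/, immediately before a consonant — surfaces as [ʔ] (rule 1).
/v/ (between /t/ and /i/) is unaffected → [v].
/i/ — not in any rule's target class → [i].
/k/ meets the environment for rule 2 (before a front vowel) → [tʃ].
/e/ stays [e].
/ɡ/ — between /e/ and /d/; rule 2 does not apply here → [ɡ].
/d/ stays [d].
/e/ (between /d/ and /d/): no rule targets it → [e].
/d/ (between /e/ and /k/) is unaffected → [d].
/k/ (between /d/ and /a/): rule 2 targets it, but not before a front vowel → unchanged [k].
/a/ stays [a].
/ɡ/ (word-final): rule 2 targets it, but not before a front vowel → unchanged [ɡ].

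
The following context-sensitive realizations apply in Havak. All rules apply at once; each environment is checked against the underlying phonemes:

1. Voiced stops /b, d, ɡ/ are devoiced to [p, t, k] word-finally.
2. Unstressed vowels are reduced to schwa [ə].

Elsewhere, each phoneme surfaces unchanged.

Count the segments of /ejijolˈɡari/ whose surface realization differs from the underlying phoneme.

Segments that undergo a rule: /e/ → [ə] (rule 2); /i/ → [ə] (rule 2); /o/ → [ə] (rule 2); /i/ → [ə] (rule 2).
All other segments surface unchanged.

4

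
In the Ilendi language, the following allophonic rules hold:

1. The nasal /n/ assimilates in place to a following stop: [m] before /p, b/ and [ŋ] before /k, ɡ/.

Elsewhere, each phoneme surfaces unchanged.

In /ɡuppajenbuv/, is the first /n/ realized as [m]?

/n/ (between /e/ and /b/) occurs before a labial or velar stop → [m] by rule 1.
The actual realization is [m], which matches [m].

Yes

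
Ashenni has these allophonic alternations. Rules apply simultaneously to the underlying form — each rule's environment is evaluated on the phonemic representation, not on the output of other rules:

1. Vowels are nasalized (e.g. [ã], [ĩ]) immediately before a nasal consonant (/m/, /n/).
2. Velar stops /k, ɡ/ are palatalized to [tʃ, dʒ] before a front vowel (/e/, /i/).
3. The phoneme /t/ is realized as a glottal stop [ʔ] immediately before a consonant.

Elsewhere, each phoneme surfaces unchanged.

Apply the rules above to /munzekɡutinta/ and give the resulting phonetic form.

[mũnzekɡutĩnta]

/u/ (between /m/ and /n/) occurs before a nasal consonant → [ũ] by rule 1.
/e/ (between /z/ and /k/): rule 1 targets it, but not before a nasal consonant → unchanged [e].
/k/ — between /e/ and /ɡ/; rule 2 does not apply here → [k].
/ɡ/ — between /k/ and /u/; rule 2 does not apply here → [ɡ].
/u/ — between /ɡ/ and /t/; rule 1 does not apply here → [u].
/t/ — between /u/ and /i/; rule 3 does not apply here → [t].
Rule 1 applies to /i/ (between /t/ and /n/: before a nasal consonant) → [ĩ].
/t/ — between /n/ and /a/; rule 3 does not apply here → [t].
/a/ (word-final) is in the target of rule 1 but the environment (before a nasal consonant) is not met → [a].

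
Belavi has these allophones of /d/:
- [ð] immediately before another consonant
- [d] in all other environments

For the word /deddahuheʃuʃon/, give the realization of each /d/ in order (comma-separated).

[d], [ð], [d]

Occurrence 1 (position 1): no conditioning environment matches → elsewhere allophone [d].
Occurrence 2 (position 3): immediately before another consonant → [ð].
Occurrence 3 (position 4): no conditioning environment matches → elsewhere allophone [d].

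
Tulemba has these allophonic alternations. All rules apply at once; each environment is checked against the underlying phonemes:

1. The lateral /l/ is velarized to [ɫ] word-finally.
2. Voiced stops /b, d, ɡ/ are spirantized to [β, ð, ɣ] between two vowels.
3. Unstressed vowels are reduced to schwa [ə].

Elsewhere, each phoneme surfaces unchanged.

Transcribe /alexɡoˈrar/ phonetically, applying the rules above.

[ələxɡəˈrar]

/a/ (word-initial): in an unstressed syllable, so rule 3 applies → [ə].
/l/ (between /a/ and /e/) is in the target of rule 1 but the environment (word-finally) is not met → [l].
/e/ meets the environment for rule 3 (in an unstressed syllable) → [ə].
/x/ (between /e/ and /ɡ/) is unaffected → [x].
/ɡ/ — between /x/ and /o/; rule 2 does not apply here → [ɡ].
Rule 3 applies to /o/ (between /ɡ/ and /r/: in an unstressed syllable) → [ə].
/r/ — not in any rule's target class → [r].
/a/ — between /r/ and /r/; rule 3 does not apply here → [a].
/r/ (word-final) is unaffected → [r].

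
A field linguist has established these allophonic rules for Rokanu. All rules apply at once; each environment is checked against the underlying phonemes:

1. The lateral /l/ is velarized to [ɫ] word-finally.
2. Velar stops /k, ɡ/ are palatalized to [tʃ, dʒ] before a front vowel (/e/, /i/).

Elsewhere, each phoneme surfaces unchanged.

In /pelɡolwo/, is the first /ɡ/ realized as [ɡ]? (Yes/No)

Yes

/ɡ/ — between /l/ and /o/; rule 2 does not apply here → [ɡ].
The actual realization is [ɡ], which matches [ɡ].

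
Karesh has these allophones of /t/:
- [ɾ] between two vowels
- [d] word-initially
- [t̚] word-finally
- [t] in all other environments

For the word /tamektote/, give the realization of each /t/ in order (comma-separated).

Occurrence 1 (position 1): word-initially → [d].
Occurrence 2 (position 6): no conditioning environment matches → elsewhere allophone [t].
Occurrence 3 (position 8): between two vowels → [ɾ].

[d], [t], [ɾ]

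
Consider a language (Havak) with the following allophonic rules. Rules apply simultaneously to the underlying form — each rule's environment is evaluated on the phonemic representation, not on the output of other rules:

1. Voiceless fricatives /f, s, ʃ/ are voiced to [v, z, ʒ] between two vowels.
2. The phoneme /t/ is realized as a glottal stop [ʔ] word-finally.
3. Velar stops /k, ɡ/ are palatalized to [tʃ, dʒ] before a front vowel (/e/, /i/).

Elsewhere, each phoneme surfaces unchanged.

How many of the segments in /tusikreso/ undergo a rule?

Segments that undergo a rule: /s/ → [z] (rule 1); /s/ → [z] (rule 1).
All other segments surface unchanged.

2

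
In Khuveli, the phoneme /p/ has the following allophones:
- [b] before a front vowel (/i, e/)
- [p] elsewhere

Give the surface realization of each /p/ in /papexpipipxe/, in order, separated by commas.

Occurrence 1 (position 1): no conditioning environment matches → elsewhere allophone [p].
Occurrence 2 (position 3): before a front vowel (/i, e/) → [b].
Occurrence 3 (position 6): before a front vowel (/i, e/) → [b].
Occurrence 4 (position 8): before a front vowel (/i, e/) → [b].
Occurrence 5 (position 10): no conditioning environment matches → elsewhere allophone [p].

[p], [b], [b], [b], [p]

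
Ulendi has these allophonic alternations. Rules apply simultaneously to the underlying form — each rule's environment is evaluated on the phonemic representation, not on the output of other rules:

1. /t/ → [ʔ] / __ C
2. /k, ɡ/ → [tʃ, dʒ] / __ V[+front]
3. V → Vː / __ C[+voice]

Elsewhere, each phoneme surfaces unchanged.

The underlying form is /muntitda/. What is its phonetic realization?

/m/ (word-initial) is unaffected → [m].
Rule 3 applies to /u/ (between /m/ and /n/: before a voiced consonant) → [uː].
/n/ (between /u/ and /t/): no rule targets it → [n].
/t/ (between /n/ and /i/) fails the environment for rule 1, so it stays [t].
/i/ (between /t/ and /t/) fails the environment for rule 3, so it stays [i].
Rule 1 applies to /t/ (between /i/ and /d/: immediately before a consonant) → [ʔ].
/d/ — not in any rule's target class → [d].
/a/ (word-final) is in the target of rule 3 but the environment (before a voiced consonant) is not met → [a].

[muːntiʔda]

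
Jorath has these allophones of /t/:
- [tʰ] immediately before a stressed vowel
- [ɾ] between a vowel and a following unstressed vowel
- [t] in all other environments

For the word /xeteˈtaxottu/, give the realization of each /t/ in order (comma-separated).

[ɾ], [tʰ], [t], [t]

Occurrence 1 (position 3): between a vowel and an unstressed vowel → [ɾ].
Occurrence 2 (position 5): immediately before a stressed vowel → [tʰ].
Occurrence 3 (position 9): no conditioning environment matches → elsewhere allophone [t].
Occurrence 4 (position 10): no conditioning environment matches → elsewhere allophone [t].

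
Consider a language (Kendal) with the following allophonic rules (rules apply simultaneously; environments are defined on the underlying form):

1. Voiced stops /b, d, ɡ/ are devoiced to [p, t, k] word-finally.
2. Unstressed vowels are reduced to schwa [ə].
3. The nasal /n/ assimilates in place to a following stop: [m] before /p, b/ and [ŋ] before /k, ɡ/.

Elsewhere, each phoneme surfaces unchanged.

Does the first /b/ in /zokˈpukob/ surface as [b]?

/b/ — word-final, word-finally — surfaces as [p] (rule 1).
The actual realization is [p], not [b].

No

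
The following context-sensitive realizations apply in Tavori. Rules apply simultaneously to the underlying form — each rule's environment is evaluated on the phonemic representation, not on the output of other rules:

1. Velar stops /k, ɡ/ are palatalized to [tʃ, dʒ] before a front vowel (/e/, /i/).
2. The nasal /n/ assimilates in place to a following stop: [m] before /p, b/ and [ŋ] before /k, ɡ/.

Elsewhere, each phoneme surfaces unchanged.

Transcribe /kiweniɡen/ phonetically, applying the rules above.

[tʃiwenidʒen]

/k/ meets the environment for rule 1 (before a front vowel) → [tʃ].
/i/ — not in any rule's target class → [i].
/w/ (between /i/ and /e/): no rule targets it → [w].
/e/ (between /w/ and /n/) is unaffected → [e].
/n/ (between /e/ and /i/) fails the environment for rule 2, so it stays [n].
/i/ — not in any rule's target class → [i].
/ɡ/ meets the environment for rule 1 (before a front vowel) → [dʒ].
/e/ (between /ɡ/ and /n/): no rule targets it → [e].
/n/ (word-final) is in the target of rule 2 but the environment (before a labial or velar stop) is not met → [n].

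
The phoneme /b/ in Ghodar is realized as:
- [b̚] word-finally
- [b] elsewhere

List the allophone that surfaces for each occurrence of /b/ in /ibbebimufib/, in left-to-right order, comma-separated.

Occurrence 1 (position 2): no conditioning environment matches → elsewhere allophone [b].
Occurrence 2 (position 3): no conditioning environment matches → elsewhere allophone [b].
Occurrence 3 (position 5): no conditioning environment matches → elsewhere allophone [b].
Occurrence 4 (position 11): word-finally → [b̚].

[b], [b], [b], [b̚]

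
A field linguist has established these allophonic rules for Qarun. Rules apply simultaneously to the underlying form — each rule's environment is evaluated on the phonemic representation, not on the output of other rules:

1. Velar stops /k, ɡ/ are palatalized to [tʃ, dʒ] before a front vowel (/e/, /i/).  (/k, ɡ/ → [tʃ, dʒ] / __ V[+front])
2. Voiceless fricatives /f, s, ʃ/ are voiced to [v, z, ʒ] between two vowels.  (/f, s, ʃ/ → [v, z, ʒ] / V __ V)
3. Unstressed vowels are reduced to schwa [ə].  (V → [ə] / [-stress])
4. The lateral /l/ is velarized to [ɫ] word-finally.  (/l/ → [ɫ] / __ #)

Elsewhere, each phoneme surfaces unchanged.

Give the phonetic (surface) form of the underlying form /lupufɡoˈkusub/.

/l/ — word-initial; rule 4 does not apply here → [l].
Rule 3 applies to /u/ (between /l/ and /p/: in an unstressed syllable) → [ə].
/p/ — not in any rule's target class → [p].
/u/ (between /p/ and /f/) occurs in an unstressed syllable → [ə] by rule 3.
/f/ — between /u/ and /ɡ/; rule 2 does not apply here → [f].
/ɡ/ (between /f/ and /o/) fails the environment for rule 1, so it stays [ɡ].
/o/ meets the environment for rule 3 (in an unstressed syllable) → [ə].
/k/ (between /o/ and /u/): rule 1 targets it, but not before a front vowel → unchanged [k].
/u/ — between /k/ and /s/; rule 3 does not apply here → [u].
Rule 2 applies to /s/ (between /u/ and /u/: between two vowels) → [z].
/u/ (between /s/ and /b/) occurs in an unstressed syllable → [ə] by rule 3.
/b/ (word-final): no rule targets it → [b].

[ləpəfɡəˈkuzəb]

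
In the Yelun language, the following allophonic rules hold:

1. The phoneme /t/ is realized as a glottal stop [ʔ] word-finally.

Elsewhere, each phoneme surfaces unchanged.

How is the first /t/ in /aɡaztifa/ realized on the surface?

[t]

/t/ (between /z/ and /i/) fails the environment for rule 1, so it stays [t].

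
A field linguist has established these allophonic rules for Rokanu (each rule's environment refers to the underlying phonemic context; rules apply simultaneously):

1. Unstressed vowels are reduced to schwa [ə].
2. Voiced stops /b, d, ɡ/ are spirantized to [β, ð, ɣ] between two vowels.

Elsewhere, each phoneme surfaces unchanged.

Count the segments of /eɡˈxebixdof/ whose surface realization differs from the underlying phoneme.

4

Segments that undergo a rule: /e/ → [ə] (rule 1); /b/ → [β] (rule 2); /i/ → [ə] (rule 1); /o/ → [ə] (rule 1).
All other segments surface unchanged.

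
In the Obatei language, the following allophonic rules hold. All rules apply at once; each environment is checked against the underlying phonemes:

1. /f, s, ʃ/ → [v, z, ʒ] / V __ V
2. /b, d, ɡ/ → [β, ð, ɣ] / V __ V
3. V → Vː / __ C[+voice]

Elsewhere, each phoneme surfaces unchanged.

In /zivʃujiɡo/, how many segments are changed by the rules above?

4

Segments that undergo a rule: /i/ → [iː] (rule 3); /u/ → [uː] (rule 3); /i/ → [iː] (rule 3); /ɡ/ → [ɣ] (rule 2).
All other segments surface unchanged.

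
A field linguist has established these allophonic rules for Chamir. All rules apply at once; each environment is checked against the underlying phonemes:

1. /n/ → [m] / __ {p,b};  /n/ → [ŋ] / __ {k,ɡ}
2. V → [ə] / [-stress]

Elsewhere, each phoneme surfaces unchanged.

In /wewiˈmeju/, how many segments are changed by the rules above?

Segments that undergo a rule: /e/ → [ə] (rule 2); /i/ → [ə] (rule 2); /u/ → [ə] (rule 2).
All other segments surface unchanged.

3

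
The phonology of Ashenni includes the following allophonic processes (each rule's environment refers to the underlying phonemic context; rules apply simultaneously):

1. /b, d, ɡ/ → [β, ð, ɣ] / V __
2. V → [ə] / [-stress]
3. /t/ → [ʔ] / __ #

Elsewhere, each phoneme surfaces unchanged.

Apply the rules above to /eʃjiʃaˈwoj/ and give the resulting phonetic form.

[əʃjəʃəˈwoj]

/e/ (word-initial) occurs in an unstressed syllable → [ə] by rule 2.
/i/ meets the environment for rule 2 (in an unstressed syllable) → [ə].
/a/ (between /ʃ/ and /w/): in an unstressed syllable, so rule 2 applies → [ə].
/o/ (between /w/ and /j/) fails the environment for rule 2, so it stays [o].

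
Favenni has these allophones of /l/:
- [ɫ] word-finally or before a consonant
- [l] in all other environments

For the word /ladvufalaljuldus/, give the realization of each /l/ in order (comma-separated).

[l], [l], [ɫ], [ɫ]

Occurrence 1 (position 1): no conditioning environment matches → elsewhere allophone [l].
Occurrence 2 (position 8): no conditioning environment matches → elsewhere allophone [l].
Occurrence 3 (position 10): word-finally or before a consonant → [ɫ].
Occurrence 4 (position 13): word-finally or before a consonant → [ɫ].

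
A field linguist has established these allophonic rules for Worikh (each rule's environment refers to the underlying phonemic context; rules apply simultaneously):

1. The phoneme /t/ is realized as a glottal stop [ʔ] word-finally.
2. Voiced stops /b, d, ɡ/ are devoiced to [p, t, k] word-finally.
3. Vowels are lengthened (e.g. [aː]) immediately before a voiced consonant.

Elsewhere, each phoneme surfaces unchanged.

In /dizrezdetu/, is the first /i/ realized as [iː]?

Yes

/i/ — between /d/ and /z/, before a voiced consonant — surfaces as [iː] (rule 3).
The actual realization is [iː], which matches [iː].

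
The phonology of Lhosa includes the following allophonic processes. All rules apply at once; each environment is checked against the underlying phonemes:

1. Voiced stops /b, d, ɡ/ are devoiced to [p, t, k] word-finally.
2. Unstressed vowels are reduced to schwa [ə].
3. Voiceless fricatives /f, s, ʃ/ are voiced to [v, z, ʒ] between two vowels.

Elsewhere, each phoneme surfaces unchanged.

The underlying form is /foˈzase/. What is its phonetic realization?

[fəˈzazə]

/f/ (word-initial) fails the environment for rule 3, so it stays [f].
/o/ (between /f/ and /z/) occurs in an unstressed syllable → [ə] by rule 2.
/z/ stays [z].
/a/ (between /z/ and /s/) fails the environment for rule 2, so it stays [a].
Rule 3 applies to /s/ (between /a/ and /e/: between two vowels) → [z].
/e/ — word-final, in an unstressed syllable — surfaces as [ə] (rule 2).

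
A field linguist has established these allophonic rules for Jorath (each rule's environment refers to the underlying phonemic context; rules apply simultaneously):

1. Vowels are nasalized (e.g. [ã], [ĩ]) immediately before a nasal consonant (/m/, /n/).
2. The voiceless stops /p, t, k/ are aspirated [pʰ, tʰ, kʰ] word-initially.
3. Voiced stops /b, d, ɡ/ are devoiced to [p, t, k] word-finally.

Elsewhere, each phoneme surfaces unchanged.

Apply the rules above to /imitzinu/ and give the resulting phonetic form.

[ĩmitzĩnu]

/i/ (word-initial) occurs before a nasal consonant → [ĩ] by rule 1.
/i/ — between /m/ and /t/; rule 1 does not apply here → [i].
/t/ — between /i/ and /z/; rule 2 does not apply here → [t].
/i/ (between /z/ and /n/) occurs before a nasal consonant → [ĩ] by rule 1.
/u/ (word-final) fails the environment for rule 1, so it stays [u].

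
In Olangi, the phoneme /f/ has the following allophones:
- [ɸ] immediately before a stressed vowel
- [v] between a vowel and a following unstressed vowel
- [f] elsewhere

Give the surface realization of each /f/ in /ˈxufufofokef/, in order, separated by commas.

Occurrence 1 (position 3): between a vowel and a following unstressed vowel → [v].
Occurrence 2 (position 5): between a vowel and a following unstressed vowel → [v].
Occurrence 3 (position 7): between a vowel and a following unstressed vowel → [v].
Occurrence 4 (position 11): no conditioning environment matches → elsewhere allophone [f].

[v], [v], [v], [f]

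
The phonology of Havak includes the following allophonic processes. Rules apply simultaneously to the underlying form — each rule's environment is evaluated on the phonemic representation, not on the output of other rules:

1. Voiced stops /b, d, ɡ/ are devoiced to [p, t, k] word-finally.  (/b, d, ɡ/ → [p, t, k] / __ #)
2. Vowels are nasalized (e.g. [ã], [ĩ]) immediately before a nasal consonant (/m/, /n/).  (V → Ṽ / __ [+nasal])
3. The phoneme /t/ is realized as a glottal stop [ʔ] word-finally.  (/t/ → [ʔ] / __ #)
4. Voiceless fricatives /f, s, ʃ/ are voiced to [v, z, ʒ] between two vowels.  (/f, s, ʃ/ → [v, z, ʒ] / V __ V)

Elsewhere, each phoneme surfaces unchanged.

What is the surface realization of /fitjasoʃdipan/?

[fitjazoʃdipãn]

/f/ — word-initial; rule 4 does not apply here → [f].
/i/ — between /f/ and /t/; rule 2 does not apply here → [i].
/t/ (between /i/ and /j/): rule 3 targets it, but not word-finally → unchanged [t].
/j/ — not in any rule's target class → [j].
/a/ (between /j/ and /s/) fails the environment for rule 2, so it stays [a].
Rule 4 applies to /s/ (between /a/ and /o/: between two vowels) → [z].
/o/ (between /s/ and /ʃ/) is in the target of rule 2 but the environment (before a nasal consonant) is not met → [o].
/ʃ/ — between /o/ and /d/; rule 4 does not apply here → [ʃ].
/d/ (between /ʃ/ and /i/): rule 1 targets it, but not word-finally → unchanged [d].
/i/ (between /d/ and /p/) fails the environment for rule 2, so it stays [i].
/p/ — not in any rule's target class → [p].
Rule 2 applies to /a/ (between /p/ and /n/: before a nasal consonant) → [ã].
/n/ stays [n].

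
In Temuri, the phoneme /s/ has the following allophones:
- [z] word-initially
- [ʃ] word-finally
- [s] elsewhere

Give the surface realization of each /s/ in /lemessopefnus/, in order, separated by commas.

[s], [s], [ʃ]

Occurrence 1 (position 5): no conditioning environment matches → elsewhere allophone [s].
Occurrence 2 (position 6): no conditioning environment matches → elsewhere allophone [s].
Occurrence 3 (position 13): word-finally → [ʃ].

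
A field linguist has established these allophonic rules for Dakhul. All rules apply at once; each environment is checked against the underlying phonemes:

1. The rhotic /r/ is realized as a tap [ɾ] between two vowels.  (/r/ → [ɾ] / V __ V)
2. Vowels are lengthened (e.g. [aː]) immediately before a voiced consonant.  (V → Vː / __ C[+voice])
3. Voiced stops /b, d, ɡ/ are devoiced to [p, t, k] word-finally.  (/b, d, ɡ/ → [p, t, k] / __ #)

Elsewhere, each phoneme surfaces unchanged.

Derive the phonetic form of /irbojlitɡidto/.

/i/ (word-initial) occurs before a voiced consonant → [iː] by rule 2.
/r/ (between /i/ and /b/): rule 1 targets it, but not between two vowels → unchanged [r].
/b/ (between /r/ and /o/) fails the environment for rule 3, so it stays [b].
/o/ — between /b/ and /j/, before a voiced consonant — surfaces as [oː] (rule 2).
/j/ (between /o/ and /l/) is unaffected → [j].
/l/ — not in any rule's target class → [l].
/i/ — between /l/ and /t/; rule 2 does not apply here → [i].
/t/ stays [t].
/ɡ/ — between /t/ and /i/; rule 3 does not apply here → [ɡ].
/i/ meets the environment for rule 2 (before a voiced consonant) → [iː].
/d/ (between /i/ and /t/) is in the target of rule 3 but the environment (word-finally) is not met → [d].
/t/ (between /d/ and /o/): no rule targets it → [t].
/o/ (word-final) fails the environment for rule 2, so it stays [o].

[iːrboːjlitɡiːdto]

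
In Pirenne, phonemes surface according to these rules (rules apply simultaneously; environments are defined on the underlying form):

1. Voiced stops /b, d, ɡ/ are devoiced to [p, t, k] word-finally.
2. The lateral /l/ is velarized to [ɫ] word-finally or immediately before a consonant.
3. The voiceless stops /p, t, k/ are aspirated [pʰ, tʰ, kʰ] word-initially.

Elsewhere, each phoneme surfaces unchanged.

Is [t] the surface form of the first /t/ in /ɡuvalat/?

Yes

/t/ (word-final): rule 3 targets it, but not word-initially → unchanged [t].
The actual realization is [t], which matches [t].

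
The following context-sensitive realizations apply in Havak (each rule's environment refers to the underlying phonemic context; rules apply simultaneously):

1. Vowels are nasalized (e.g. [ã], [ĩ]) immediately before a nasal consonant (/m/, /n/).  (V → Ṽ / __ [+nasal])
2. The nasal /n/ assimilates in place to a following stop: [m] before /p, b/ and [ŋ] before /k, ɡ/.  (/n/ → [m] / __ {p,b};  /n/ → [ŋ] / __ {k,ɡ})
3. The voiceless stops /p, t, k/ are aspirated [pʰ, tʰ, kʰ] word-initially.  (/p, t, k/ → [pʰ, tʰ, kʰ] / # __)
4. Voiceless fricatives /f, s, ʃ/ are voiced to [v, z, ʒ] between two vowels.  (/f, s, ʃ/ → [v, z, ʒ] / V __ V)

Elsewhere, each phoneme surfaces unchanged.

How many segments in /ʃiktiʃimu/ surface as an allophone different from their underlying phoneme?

2

Segments that undergo a rule: /ʃ/ → [ʒ] (rule 4); /i/ → [ĩ] (rule 1).
All other segments surface unchanged.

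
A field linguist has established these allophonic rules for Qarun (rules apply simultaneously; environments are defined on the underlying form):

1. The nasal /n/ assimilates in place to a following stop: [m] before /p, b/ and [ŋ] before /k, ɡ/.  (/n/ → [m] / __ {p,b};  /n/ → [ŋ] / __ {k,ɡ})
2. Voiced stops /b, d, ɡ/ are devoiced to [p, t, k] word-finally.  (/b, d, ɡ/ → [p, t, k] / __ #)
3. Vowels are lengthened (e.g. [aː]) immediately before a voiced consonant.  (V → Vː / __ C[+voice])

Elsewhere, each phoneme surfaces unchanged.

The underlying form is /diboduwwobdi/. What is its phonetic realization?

[diːboːduːwwoːbdi]

/d/ (word-initial) fails the environment for rule 2, so it stays [d].
/i/ (between /d/ and /b/) occurs before a voiced consonant → [iː] by rule 3.
/b/ (between /i/ and /o/): rule 2 targets it, but not word-finally → unchanged [b].
/o/ (between /b/ and /d/) occurs before a voiced consonant → [oː] by rule 3.
/d/ (between /o/ and /u/) is in the target of rule 2 but the environment (word-finally) is not met → [d].
Rule 3 applies to /u/ (between /d/ and /w/: before a voiced consonant) → [uː].
/w/ stays [w].
/w/ — not in any rule's target class → [w].
/o/ (between /w/ and /b/) occurs before a voiced consonant → [oː] by rule 3.
/b/ — between /o/ and /d/; rule 2 does not apply here → [b].
/d/ (between /b/ and /i/): rule 2 targets it, but not word-finally → unchanged [d].
/i/ (word-final) is in the target of rule 3 but the environment (before a voiced consonant) is not met → [i].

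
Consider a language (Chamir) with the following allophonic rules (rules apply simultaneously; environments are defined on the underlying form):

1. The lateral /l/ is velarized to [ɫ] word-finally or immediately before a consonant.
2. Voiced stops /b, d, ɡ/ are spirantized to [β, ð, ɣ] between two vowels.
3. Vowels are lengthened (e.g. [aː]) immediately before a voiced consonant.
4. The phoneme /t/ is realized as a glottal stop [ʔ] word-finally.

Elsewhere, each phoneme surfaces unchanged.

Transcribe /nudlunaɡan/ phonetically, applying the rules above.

[nuːdluːnaːɣaːn]

/n/ — not in any rule's target class → [n].
/u/ (between /n/ and /d/): before a voiced consonant, so rule 3 applies → [uː].
/d/ (between /u/ and /l/) fails the environment for rule 2, so it stays [d].
/l/ (between /d/ and /u/): rule 1 targets it, but not word-finally or immediately before a consonant → unchanged [l].
Rule 3 applies to /u/ (between /l/ and /n/: before a voiced consonant) → [uː].
/n/ — not in any rule's target class → [n].
/a/ (between /n/ and /ɡ/) occurs before a voiced consonant → [aː] by rule 3.
/ɡ/ (between /a/ and /a/) occurs between two vowels → [ɣ] by rule 2.
/a/ meets the environment for rule 3 (before a voiced consonant) → [aː].
/n/ — not in any rule's target class → [n].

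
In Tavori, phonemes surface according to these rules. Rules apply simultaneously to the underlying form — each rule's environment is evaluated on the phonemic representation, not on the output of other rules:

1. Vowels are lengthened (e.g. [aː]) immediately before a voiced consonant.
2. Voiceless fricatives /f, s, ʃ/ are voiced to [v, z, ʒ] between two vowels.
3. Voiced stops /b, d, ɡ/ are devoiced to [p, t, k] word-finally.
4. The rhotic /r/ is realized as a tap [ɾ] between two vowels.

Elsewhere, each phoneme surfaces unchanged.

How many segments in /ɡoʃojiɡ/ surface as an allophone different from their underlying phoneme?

4

Segments that undergo a rule: /ʃ/ → [ʒ] (rule 2); /o/ → [oː] (rule 1); /i/ → [iː] (rule 1); /ɡ/ → [k] (rule 3).
All other segments surface unchanged.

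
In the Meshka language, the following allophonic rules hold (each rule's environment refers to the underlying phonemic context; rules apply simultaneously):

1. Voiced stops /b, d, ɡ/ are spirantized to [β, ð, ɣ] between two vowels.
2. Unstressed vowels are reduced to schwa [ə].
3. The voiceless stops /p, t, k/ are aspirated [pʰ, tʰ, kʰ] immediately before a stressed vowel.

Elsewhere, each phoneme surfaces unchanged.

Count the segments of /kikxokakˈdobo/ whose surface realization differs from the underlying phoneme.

5

Segments that undergo a rule: /i/ → [ə] (rule 2); /o/ → [ə] (rule 2); /a/ → [ə] (rule 2); /b/ → [β] (rule 1); /o/ → [ə] (rule 2).
All other segments surface unchanged.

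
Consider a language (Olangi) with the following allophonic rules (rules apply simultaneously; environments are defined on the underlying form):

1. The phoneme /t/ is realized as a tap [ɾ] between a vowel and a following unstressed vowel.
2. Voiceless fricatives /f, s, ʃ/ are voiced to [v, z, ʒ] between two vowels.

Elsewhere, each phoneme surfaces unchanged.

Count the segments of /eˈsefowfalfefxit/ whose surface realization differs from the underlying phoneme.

Segments that undergo a rule: /s/ → [z] (rule 2); /f/ → [v] (rule 2).
All other segments surface unchanged.

2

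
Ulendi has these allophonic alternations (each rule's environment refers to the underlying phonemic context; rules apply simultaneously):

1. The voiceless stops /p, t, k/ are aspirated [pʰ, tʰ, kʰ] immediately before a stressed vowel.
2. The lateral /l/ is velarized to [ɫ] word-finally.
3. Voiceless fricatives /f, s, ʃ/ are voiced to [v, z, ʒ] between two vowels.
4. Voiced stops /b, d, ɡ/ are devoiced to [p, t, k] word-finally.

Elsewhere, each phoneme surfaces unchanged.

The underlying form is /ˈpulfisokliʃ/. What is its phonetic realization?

/p/ — word-initial, immediately before a stressed vowel — surfaces as [pʰ] (rule 1).
/u/ (between /p/ and /l/): no rule targets it → [u].
/l/ (between /u/ and /f/) is in the target of rule 2 but the environment (word-finally) is not met → [l].
/f/ (between /l/ and /i/) is in the target of rule 3 but the environment (between two vowels) is not met → [f].
/i/ — not in any rule's target class → [i].
/s/ — between /i/ and /o/, between two vowels — surfaces as [z] (rule 3).
/o/ (between /s/ and /k/): no rule targets it → [o].
/k/ — between /o/ and /l/; rule 1 does not apply here → [k].
/l/ — between /k/ and /i/; rule 2 does not apply here → [l].
/i/ (between /l/ and /ʃ/) is unaffected → [i].
/ʃ/ — word-final; rule 3 does not apply here → [ʃ].

[ˈpʰulfizokliʃ]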